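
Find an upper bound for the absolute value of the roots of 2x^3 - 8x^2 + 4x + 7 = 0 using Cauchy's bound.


Cauchy's bound: all roots r satisfy |r| <= 1 + max(|a_i/a_n|) for i = 0,...,n-1
where a_n is the leading coefficient.

Coefficients: [2, -8, 4, 7]
Leading coefficient a_n = 2
Ratios |a_i/a_n|: 4, 2, 7/2
Maximum ratio: 4
Cauchy's bound: |r| <= 1 + 4 = 5

Upper bound = 5


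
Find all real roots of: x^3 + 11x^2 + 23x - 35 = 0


Let p(x) = x^3 + 11x^2 + 23x - 35. By the rational root theorem (leading coefficient 1), any rational root is an integer divisor of 35: try ±1, ±2, ... in turn.
Test x = 1: value = 0 ✓, so (x - 1) is a factor.
Synthetic division by (x - 1): bring down 1; 1(1) + 11 = 12; 12(1) + 23 = 35; 35(1) - 35 = 0 → quotient x^2 + 12x + 35, remainder 0.
Solve the quadratic x^2 + 12x + 35 = 0: discriminant = 12^2 - 4(1)(35) = 144 - 140 = 4.
sqrt(4) = 2, so x = (-12 ± 2)/2: x = -5 or x = -7.

x = -7, x = -5, x = 1


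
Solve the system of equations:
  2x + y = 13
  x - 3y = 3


Using Cramer's rule:
Determinant D = (2)(-3) - (1)(1) = -6 - 1 = -7
Dx = (13)(-3) - (3)(1) = -39 - 3 = -42
Dy = (2)(3) - (1)(13) = 6 - 13 = -7
x = Dx/D = -42/-7 = 6
y = Dy/D = -7/-7 = 1

x = 6, y = 1


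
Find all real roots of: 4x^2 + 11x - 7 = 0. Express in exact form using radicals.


Using the quadratic formula: x = (-b ± sqrt(b^2 - 4ac)) / (2a)
Here a = 4, b = 11, c = -7
Discriminant = b^2 - 4ac = 11^2 - 4(4)(-7) = 121 + 112 = 233
Since discriminant = 233 > 0, there are two real roots.
x = (-11 ± sqrt(233)) / 8
Numerically: x ≈ 0.5330 or x ≈ -3.2830

x = (-11 + sqrt(233)) / 8 or x = (-11 - sqrt(233)) / 8


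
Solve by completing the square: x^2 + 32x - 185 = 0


Start: x^2 + 32x - 185 = 0
Move constant: x^2 + 32x = 185
Half of 32 is 16, squared is 256
Add 256 to both sides: x^2 + 32x + 256 = 441
(x + 16)^2 = 441
x + 16 = ±21
x = -16 + 21 = 5 or x = -16 - 21 = -37

x = -37, x = 5


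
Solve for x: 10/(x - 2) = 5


Multiply both sides by (x - 2): 10 = 5(x - 2)
Distribute: 10 = 5x - 10
5x = 10 + 10 = 20
x = 4

x = 4


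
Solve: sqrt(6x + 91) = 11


Square both sides: 6x + 91 = 11^2 = 121
6x = 121 - 91 = 30
x = 5
Check: sqrt(6*5 + 91) = sqrt(121) = 11 ✓

x = 5


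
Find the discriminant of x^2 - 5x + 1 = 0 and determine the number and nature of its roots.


For ax^2 + bx + c = 0, discriminant D = b^2 - 4ac
Here a = 1, b = -5, c = 1
D = (-5)^2 - 4(1)(1) = 25 - 4 = 21

D = 21 > 0 but not a perfect square
The equation has 2 distinct real irrational roots.

Discriminant = 21, 2 distinct real irrational roots


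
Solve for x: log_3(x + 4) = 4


Convert to exponential form: x + 4 = 3^4 = 81
x = 81 - 4 = 77
Check: log_3(77 + 4) = log_3(81) = log_3(81) = 4 ✓

x = 77


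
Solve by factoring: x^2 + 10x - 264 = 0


We need two numbers that multiply to -264 and add to 10.
Those numbers are -12 and 22 (since (-12) * 22 = -264 and (-12) + 22 = 10).
So x^2 + 10x - 264 = (x - 12)(x + 22) = 0
Setting each factor to zero: x = 12 or x = -22

x = -22, x = 12


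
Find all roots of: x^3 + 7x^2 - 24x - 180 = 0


Let p(x) = x^3 + 7x^2 - 24x - 180. By the rational root theorem (leading coefficient 1), any rational root is an integer divisor of 180: try ±1, ±2, ... in turn.
Test x = 1: value = -196 ≠ 0.
Test x = -1: value = -150 ≠ 0.
Test x = 2: value = -192 ≠ 0.
Test x = -2: value = -112 ≠ 0.
Test x = 3: value = -162 ≠ 0.
Test x = -3: value = -72 ≠ 0.
Test x = 4: value = -100 ≠ 0.
Test x = -4: value = -36 ≠ 0.
Test x = 5: value = 0 ✓, so (x - 5) is a factor.
Synthetic division by (x - 5): bring down 1; 1(5) + 7 = 12; 12(5) - 24 = 36; 36(5) - 180 = 0 → quotient x^2 + 12x + 36, remainder 0.
Solve the quadratic x^2 + 12x + 36 = 0: discriminant = 12^2 - 4(1)(36) = 144 - 144 = 0.
Discriminant = 0, so a double root: x = -12/2 = -6.
Collecting all roots found:

x = -6 (multiplicity 2), x = 5


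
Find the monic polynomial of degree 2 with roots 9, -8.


A monic polynomial with roots 9, -8 is:
p(x) = (x - 9)(x + 8)
After multiplying by (x - 9): x - 9
After multiplying by (x + 8): x^2 - x - 72

x^2 - x - 72


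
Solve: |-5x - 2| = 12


An absolute value equation |expr| = 12 gives two cases:
Case 1: -5x - 2 = 12
  -5x = 14, so x = -14/5
Case 2: -5x - 2 = -12
  -5x = -10, so x = 2

x = -14/5, x = 2


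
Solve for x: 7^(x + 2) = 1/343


Express both sides with the same base.
1/343 = 7^(-3)
Since the bases match, equate exponents: x + 2 = -3
So x = -3 - (2) = -5

x = -5


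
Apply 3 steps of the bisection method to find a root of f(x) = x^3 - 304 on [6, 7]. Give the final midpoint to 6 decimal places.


f(x) = x^3 - 304
f(6) = -88 < 0
f(7) = 39 > 0

Step 1: midpoint = (6.000000 + 7.000000)/2 = 6.500000
  f(6.500000) = -29.375000
  f(mid) < 0, so root is in [6.500000, 7.000000]

Step 2: midpoint = (6.500000 + 7.000000)/2 = 6.750000
  f(6.750000) = 3.546875
  f(mid) > 0, so root is in [6.500000, 6.750000]

Step 3: midpoint = (6.500000 + 6.750000)/2 = 6.625000
  f(6.625000) = -13.224609
  f(mid) < 0, so root is in [6.625000, 6.750000]

midpoint = 6.625000


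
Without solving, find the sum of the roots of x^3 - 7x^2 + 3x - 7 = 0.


By Vieta's formulas for x^3 + bx^2 + cx + d = 0:
  r1 + r2 + r3 = -b/a = 7
  r1*r2 + r1*r3 + r2*r3 = c/a = 3
  r1*r2*r3 = -d/a = 7


Sum = 7


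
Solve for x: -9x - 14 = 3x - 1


Starting with: -9x - 14 = 3x - 1
Move all x terms to left: (-9 - 3)x = -1 + 14
Simplify: -12x = 13
Divide both sides by -12: x = -13/12

x = -13/12


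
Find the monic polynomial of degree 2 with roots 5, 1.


A monic polynomial with roots 5, 1 is:
p(x) = (x - 5)(x - 1)
After multiplying by (x - 5): x - 5
After multiplying by (x - 1): x^2 - 6x + 5

x^2 - 6x + 5


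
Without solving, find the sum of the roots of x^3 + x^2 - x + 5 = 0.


By Vieta's formulas for x^3 + bx^2 + cx + d = 0:
  r1 + r2 + r3 = -b/a = -1
  r1*r2 + r1*r3 + r2*r3 = c/a = -1
  r1*r2*r3 = -d/a = -5


Sum = -1


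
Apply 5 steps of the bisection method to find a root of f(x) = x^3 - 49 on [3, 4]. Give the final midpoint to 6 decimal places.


f(x) = x^3 - 49
f(3) = -22 < 0
f(4) = 15 > 0

Step 1: midpoint = (3.000000 + 4.000000)/2 = 3.500000
  f(3.500000) = -6.125000
  f(mid) < 0, so root is in [3.500000, 4.000000]

Step 2: midpoint = (3.500000 + 4.000000)/2 = 3.750000
  f(3.750000) = 3.734375
  f(mid) > 0, so root is in [3.500000, 3.750000]

Step 3: midpoint = (3.500000 + 3.750000)/2 = 3.625000
  f(3.625000) = -1.365234
  f(mid) < 0, so root is in [3.625000, 3.750000]

Step 4: midpoint = (3.625000 + 3.750000)/2 = 3.687500
  f(3.687500) = 1.141357
  f(mid) > 0, so root is in [3.625000, 3.687500]

Step 5: midpoint = (3.625000 + 3.687500)/2 = 3.656250
  f(3.656250) = -0.122650
  f(mid) < 0, so root is in [3.656250, 3.687500]

midpoint = 3.656250


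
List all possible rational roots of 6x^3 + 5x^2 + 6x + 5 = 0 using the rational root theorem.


Rational root theorem: possible roots are ±p/q where:
  p divides the constant term (5): p ∈ {1, 5}
  q divides the leading coefficient (6): q ∈ {1, 2, 3, 6}

All possible rational roots: -5, -5/2, -5/3, -1, -5/6, -1/2, -1/3, -1/6, 1/6, 1/3, 1/2, 5/6, 1, 5/3, 5/2, 5

-5, -5/2, -5/3, -1, -5/6, -1/2, -1/3, -1/6, 1/6, 1/3, 1/2, 5/6, 1, 5/3, 5/2, 5


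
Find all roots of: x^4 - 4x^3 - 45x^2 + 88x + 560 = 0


Let p(x) = x^4 - 4x^3 - 45x^2 + 88x + 560. By the rational root theorem (leading coefficient 1), any rational root is an integer divisor of 560: try ±1, ±2, ... in turn.
Test x = 1: value = 600 ≠ 0.
Test x = -1: value = 432 ≠ 0.
Test x = 2: value = 540 ≠ 0.
Test x = -2: value = 252 ≠ 0.
Test x = 4: value = 192 ≠ 0.
Test x = -4: value = 0 ✓, so (x + 4) is a factor.
Synthetic division by (x + 4): bring down 1; 1(-4) - 4 = -8; (-8)(-4) - 45 = -13; (-13)(-4) + 88 = 140; 140(-4) + 560 = 0 → quotient x^3 - 8x^2 - 13x + 140, remainder 0.
Continue with the quotient x^3 - 8x^2 - 13x + 140 (candidates must divide 140; re-test x = -4 first in case it repeats).
Test x = -4: value = 0 ✓, so (x + 4) is a factor.
Synthetic division by (x + 4): bring down 1; 1(-4) - 8 = -12; (-12)(-4) - 13 = 35; 35(-4) + 140 = 0 → quotient x^2 - 12x + 35, remainder 0.
Solve the quadratic x^2 - 12x + 35 = 0: discriminant = (-12)^2 - 4(1)(35) = 144 - 140 = 4.
sqrt(4) = 2, so x = (12 ± 2)/2: x = 7 or x = 5.
Collecting all roots found:

x = -4 (multiplicity 2), x = 5, x = 7


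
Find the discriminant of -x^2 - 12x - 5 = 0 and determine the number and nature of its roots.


For ax^2 + bx + c = 0, discriminant D = b^2 - 4ac
Here a = -1, b = -12, c = -5
D = (-12)^2 - 4(-1)(-5) = 144 - 20 = 124

D = 124 > 0 but not a perfect square
The equation has 2 distinct real irrational roots.

Discriminant = 124, 2 distinct real irrational roots


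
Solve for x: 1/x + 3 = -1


Subtract 3 from both sides: 1/x = -4
Multiply both sides by x: 1 = -4 * x
Divide by -4: x = -1/4

x = -1/4


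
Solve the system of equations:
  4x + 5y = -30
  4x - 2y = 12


Using Cramer's rule:
Determinant D = (4)(-2) - (4)(5) = -8 - 20 = -28
Dx = (-30)(-2) - (12)(5) = 60 - 60 = 0
Dy = (4)(12) - (4)(-30) = 48 + 120 = 168
x = Dx/D = 0/-28 = 0
y = Dy/D = 168/-28 = -6

x = 0, y = -6


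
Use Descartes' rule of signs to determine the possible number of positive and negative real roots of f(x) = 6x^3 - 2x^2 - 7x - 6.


Descartes' rule of signs:

For positive roots, count sign changes in f(x) = 6x^3 - 2x^2 - 7x - 6:
Signs of coefficients: +, -, -, -
Number of sign changes: 1
Possible positive real roots: 1

For negative roots, examine f(-x) = -6x^3 - 2x^2 + 7x - 6:
Signs of coefficients: -, -, +, -
Number of sign changes: 2
Possible negative real roots: 2, 0

Positive roots: 1; Negative roots: 2 or 0


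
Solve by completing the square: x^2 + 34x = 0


Start: x^2 + 34x + 0 = 0
Move constant: x^2 + 34x = 0
Half of 34 is 17, squared is 289
Add 289 to both sides: x^2 + 34x + 289 = 289
(x + 17)^2 = 289
x + 17 = ±17
x = -17 + 17 = 0 or x = -17 - 17 = -34

x = -34, x = 0


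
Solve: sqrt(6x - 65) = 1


Square both sides: 6x - 65 = 1^2 = 1
6x = 1 + 65 = 66
x = 11
Check: sqrt(6*11 - 65) = sqrt(1) = 1 ✓

x = 11


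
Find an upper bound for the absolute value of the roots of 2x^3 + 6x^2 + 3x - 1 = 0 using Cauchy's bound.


Cauchy's bound: all roots r satisfy |r| <= 1 + max(|a_i/a_n|) for i = 0,...,n-1
where a_n is the leading coefficient.

Coefficients: [2, 6, 3, -1]
Leading coefficient a_n = 2
Ratios |a_i/a_n|: 3, 3/2, 1/2
Maximum ratio: 3
Cauchy's bound: |r| <= 1 + 3 = 4

Upper bound = 4


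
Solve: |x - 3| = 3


An absolute value equation |expr| = 3 gives two cases:
Case 1: x - 3 = 3
  x = 6, so x = 6
Case 2: x - 3 = -3
  x = 0, so x = 0

x = 0, x = 6


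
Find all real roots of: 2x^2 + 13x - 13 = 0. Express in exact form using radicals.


Using the quadratic formula: x = (-b ± sqrt(b^2 - 4ac)) / (2a)
Here a = 2, b = 13, c = -13
Discriminant = b^2 - 4ac = 13^2 - 4(2)(-13) = 169 + 104 = 273
Since discriminant = 273 > 0, there are two real roots.
x = (-13 ± sqrt(273)) / 4
Numerically: x ≈ 0.8807 or x ≈ -7.3807

x = (-13 + sqrt(273)) / 4 or x = (-13 - sqrt(273)) / 4


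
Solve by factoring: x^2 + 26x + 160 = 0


We need two numbers that multiply to 160 and add to 26.
Those numbers are 16 and 10 (since 16 * 10 = 160 and 16 + 10 = 26).
So x^2 + 26x + 160 = (x + 16)(x + 10) = 0
Setting each factor to zero: x = -16 or x = -10

x = -16, x = -10


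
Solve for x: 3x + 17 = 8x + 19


Starting with: 3x + 17 = 8x + 19
Move all x terms to left: (3 - 8)x = 19 - 17
Simplify: -5x = 2
Divide both sides by -5: x = -2/5

x = -2/5


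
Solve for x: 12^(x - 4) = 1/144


Express both sides with the same base.
1/144 = 12^(-2)
Since the bases match, equate exponents: x - 4 = -2
So x = -2 - (-4) = 2

x = 2


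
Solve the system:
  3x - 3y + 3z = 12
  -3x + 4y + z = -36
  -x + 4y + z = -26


Using Cramer's rule. Expand each determinant along the first row.
D  = 3*[4*1 - 1*4] - (-3)*[(-3)*1 - 1*(-1)] + 3*[(-3)*4 - 4*(-1)]
  = 3*(0) - (-3)*(-2) + 3*(-8) = -30
Dx = 12*[4*1 - 1*4] - (-3)*[(-36)*1 - 1*(-26)] + 3*[(-36)*4 - 4*(-26)]
  = 12*(0) - (-3)*(-10) + 3*(-40) = -150
Dy = 3*[(-36)*1 - 1*(-26)] - 12*[(-3)*1 - 1*(-1)] + 3*[(-3)*(-26) - (-36)*(-1)]
  = 3*(-10) - 12*(-2) + 3*(42) = 120
Dz = 3*[4*(-26) - (-36)*4] - (-3)*[(-3)*(-26) - (-36)*(-1)] + 12*[(-3)*4 - 4*(-1)]
  = 3*(40) - (-3)*(42) + 12*(-8) = 150
x = Dx/D = -150/-30 = 5, y = Dy/D = 120/-30 = -4, z = Dz/D = 150/-30 = -5
Check eq1: (3)(5) + (-3)(-4) + (3)(-5) = 12 = 12 ✓
Check eq2: (-3)(5) + (4)(-4) + (1)(-5) = -36 = -36 ✓
Check eq3: (-1)(5) + (4)(-4) + (1)(-5) = -26 = -26 ✓

x = 5, y = -4, z = -5


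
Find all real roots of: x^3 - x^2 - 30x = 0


The constant term is 0, so x = 0 is a root. Factor out x:
  x(x^2 - x - 30) = 0
Solve the quadratic x^2 - x - 30 = 0: discriminant = (-1)^2 - 4(1)(-30) = 1 + 120 = 121.
sqrt(121) = 11, so x = (1 ± 11)/2: x = 6 or x = -5.

x = -5, x = 0, x = 6


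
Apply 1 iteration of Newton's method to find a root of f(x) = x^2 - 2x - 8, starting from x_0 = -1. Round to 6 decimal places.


Newton's method: x_(n+1) = x_n - f(x_n)/f'(x_n)
f(x) = x^2 - 2x - 8
f'(x) = 2x - 2

Iteration 1:
  f(-1.000000) = -5.000000
  f'(-1.000000) = -4.000000
  x_1 = -1.000000 - (-5.000000)/(-4.000000) = -2.250000

x_1 = -2.250000


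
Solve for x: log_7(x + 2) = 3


Convert to exponential form: x + 2 = 7^3 = 343
x = 343 - 2 = 341
Check: log_7(341 + 2) = log_7(343) = log_7(343) = 3 ✓

x = 341


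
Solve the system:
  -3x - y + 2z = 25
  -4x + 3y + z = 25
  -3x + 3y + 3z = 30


Using Cramer's rule. Expand each determinant along the first row.
D  = (-3)*[3*3 - 1*3] - (-1)*[(-4)*3 - 1*(-3)] + 2*[(-4)*3 - 3*(-3)]
  = (-3)*(6) - (-1)*(-9) + 2*(-3) = -33
Dx = 25*[3*3 - 1*3] - (-1)*[25*3 - 1*30] + 2*[25*3 - 3*30]
  = 25*(6) - (-1)*(45) + 2*(-15) = 165
Dy = (-3)*[25*3 - 1*30] - 25*[(-4)*3 - 1*(-3)] + 2*[(-4)*30 - 25*(-3)]
  = (-3)*(45) - 25*(-9) + 2*(-45) = 0
Dz = (-3)*[3*30 - 25*3] - (-1)*[(-4)*30 - 25*(-3)] + 25*[(-4)*3 - 3*(-3)]
  = (-3)*(15) - (-1)*(-45) + 25*(-3) = -165
x = Dx/D = 165/-33 = -5, y = Dy/D = 0/-33 = 0, z = Dz/D = -165/-33 = 5
Check eq1: (-3)(-5) + (-1)(0) + (2)(5) = 25 = 25 ✓
Check eq2: (-4)(-5) + (3)(0) + (1)(5) = 25 = 25 ✓
Check eq3: (-3)(-5) + (3)(0) + (3)(5) = 30 = 30 ✓

x = -5, y = 0, z = 5


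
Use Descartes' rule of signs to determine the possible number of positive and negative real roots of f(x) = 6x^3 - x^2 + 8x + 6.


Descartes' rule of signs:

For positive roots, count sign changes in f(x) = 6x^3 - x^2 + 8x + 6:
Signs of coefficients: +, -, +, +
Number of sign changes: 2
Possible positive real roots: 2, 0

For negative roots, examine f(-x) = -6x^3 - x^2 - 8x + 6:
Signs of coefficients: -, -, -, +
Number of sign changes: 1
Possible negative real roots: 1

Positive roots: 2 or 0; Negative roots: 1


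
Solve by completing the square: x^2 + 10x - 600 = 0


Start: x^2 + 10x - 600 = 0
Move constant: x^2 + 10x = 600
Half of 10 is 5, squared is 25
Add 25 to both sides: x^2 + 10x + 25 = 625
(x + 5)^2 = 625
x + 5 = ±25
x = -5 + 25 = 20 or x = -5 - 25 = -30

x = -30, x = 20


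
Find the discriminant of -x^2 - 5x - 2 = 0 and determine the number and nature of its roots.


For ax^2 + bx + c = 0, discriminant D = b^2 - 4ac
Here a = -1, b = -5, c = -2
D = (-5)^2 - 4(-1)(-2) = 25 - 8 = 17

D = 17 > 0 but not a perfect square
The equation has 2 distinct real irrational roots.

Discriminant = 17, 2 distinct real irrational roots


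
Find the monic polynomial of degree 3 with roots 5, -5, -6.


A monic polynomial with roots 5, -5, -6 is:
p(x) = (x - 5)(x + 5)(x + 6)
After multiplying by (x - 5): x - 5
After multiplying by (x + 5): x^2 - 25
After multiplying by (x + 6): x^3 + 6x^2 - 25x - 150

x^3 + 6x^2 - 25x - 150


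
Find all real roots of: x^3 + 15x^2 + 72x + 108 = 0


Let p(x) = x^3 + 15x^2 + 72x + 108. By the rational root theorem (leading coefficient 1), any rational root is an integer divisor of 108: try ±1, ±2, ... in turn.
Test x = 1: value = 196 ≠ 0.
Test x = -1: value = 50 ≠ 0.
Test x = 2: value = 320 ≠ 0.
Test x = -2: value = 16 ≠ 0.
Test x = 3: value = 486 ≠ 0.
Test x = -3: value = 0 ✓, so (x + 3) is a factor.
Synthetic division by (x + 3): bring down 1; 1(-3) + 15 = 12; 12(-3) + 72 = 36; 36(-3) + 108 = 0 → quotient x^2 + 12x + 36, remainder 0.
Solve the quadratic x^2 + 12x + 36 = 0: discriminant = 12^2 - 4(1)(36) = 144 - 144 = 0.
Discriminant = 0, so a double root: x = -12/2 = -6.

x = -6 (multiplicity 2), x = -3


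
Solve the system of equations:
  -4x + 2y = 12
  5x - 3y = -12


Using Cramer's rule:
Determinant D = (-4)(-3) - (5)(2) = 12 - 10 = 2
Dx = (12)(-3) - (-12)(2) = -36 + 24 = -12
Dy = (-4)(-12) - (5)(12) = 48 - 60 = -12
x = Dx/D = -12/2 = -6
y = Dy/D = -12/2 = -6

x = -6, y = -6


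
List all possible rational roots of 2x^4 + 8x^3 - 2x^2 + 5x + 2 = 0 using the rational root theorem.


Rational root theorem: possible roots are ±p/q where:
  p divides the constant term (2): p ∈ {1, 2}
  q divides the leading coefficient (2): q ∈ {1, 2}

All possible rational roots: -2, -1, -1/2, 1/2, 1, 2

-2, -1, -1/2, 1/2, 1, 2


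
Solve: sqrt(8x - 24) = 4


Square both sides: 8x - 24 = 4^2 = 16
8x = 16 + 24 = 40
x = 5
Check: sqrt(8*5 - 24) = sqrt(16) = 4 ✓

x = 5


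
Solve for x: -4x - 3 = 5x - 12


Starting with: -4x - 3 = 5x - 12
Move all x terms to left: (-4 - 5)x = -12 + 3
Simplify: -9x = -9
Divide both sides by -9: x = 1

x = 1


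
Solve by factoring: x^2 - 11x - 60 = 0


We need two numbers that multiply to -60 and add to -11.
Those numbers are -15 and 4 (since (-15) * 4 = -60 and (-15) + 4 = -11).
So x^2 - 11x - 60 = (x - 15)(x + 4) = 0
Setting each factor to zero: x = 15 or x = -4

x = -4, x = 15


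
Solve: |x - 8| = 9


An absolute value equation |expr| = 9 gives two cases:
Case 1: x - 8 = 9
  x = 17, so x = 17
Case 2: x - 8 = -9
  x = -1, so x = -1

x = -1, x = 17


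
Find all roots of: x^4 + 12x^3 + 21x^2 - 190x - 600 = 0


Let p(x) = x^4 + 12x^3 + 21x^2 - 190x - 600. By the rational root theorem (leading coefficient 1), any rational root is an integer divisor of 600: try ±1, ±2, ... in turn.
Test x = 1: value = -756 ≠ 0.
Test x = -1: value = -400 ≠ 0.
Test x = 2: value = -784 ≠ 0.
Test x = -2: value = -216 ≠ 0.
Test x = 3: value = -576 ≠ 0.
Test x = -3: value = -84 ≠ 0.
Test x = 4: value = 0 ✓, so (x - 4) is a factor.
Synthetic division by (x - 4): bring down 1; 1(4) + 12 = 16; 16(4) + 21 = 85; 85(4) - 190 = 150; 150(4) - 600 = 0 → quotient x^3 + 16x^2 + 85x + 150, remainder 0.
Continue with the quotient x^3 + 16x^2 + 85x + 150 (candidates must divide 150).
Test x = 5: value = 1100 ≠ 0.
Test x = -5: value = 0 ✓, so (x + 5) is a factor.
Synthetic division by (x + 5): bring down 1; 1(-5) + 16 = 11; 11(-5) + 85 = 30; 30(-5) + 150 = 0 → quotient x^2 + 11x + 30, remainder 0.
Solve the quadratic x^2 + 11x + 30 = 0: discriminant = 11^2 - 4(1)(30) = 121 - 120 = 1.
sqrt(1) = 1, so x = (-11 ± 1)/2: x = -5 or x = -6.
Collecting all roots found:

x = -6, x = -5 (multiplicity 2), x = 4


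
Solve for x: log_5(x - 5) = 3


Convert to exponential form: x - 5 = 5^3 = 125
x = 125 + 5 = 130
Check: log_5(130 - 5) = log_5(125) = log_5(125) = 3 ✓

x = 130


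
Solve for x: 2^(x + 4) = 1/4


Express both sides with the same base.
1/4 = 2^(-2)
Since the bases match, equate exponents: x + 4 = -2
So x = -2 - (4) = -6

x = -6


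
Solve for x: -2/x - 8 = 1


Subtract -8 from both sides: -2/x = 9
Multiply both sides by x: -2 = 9 * x
Divide by 9: x = -2/9

x = -2/9


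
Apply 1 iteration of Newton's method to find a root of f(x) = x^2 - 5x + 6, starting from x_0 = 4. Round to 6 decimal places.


Newton's method: x_(n+1) = x_n - f(x_n)/f'(x_n)
f(x) = x^2 - 5x + 6
f'(x) = 2x - 5

Iteration 1:
  f(4.000000) = 2.000000
  f'(4.000000) = 3.000000
  x_1 = 4.000000 - (2.000000)/(3.000000) = 3.333333

x_1 = 3.333333


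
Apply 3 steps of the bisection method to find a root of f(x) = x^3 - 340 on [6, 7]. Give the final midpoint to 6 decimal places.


f(x) = x^3 - 340
f(6) = -124 < 0
f(7) = 3 > 0

Step 1: midpoint = (6.000000 + 7.000000)/2 = 6.500000
  f(6.500000) = -65.375000
  f(mid) < 0, so root is in [6.500000, 7.000000]

Step 2: midpoint = (6.500000 + 7.000000)/2 = 6.750000
  f(6.750000) = -32.453125
  f(mid) < 0, so root is in [6.750000, 7.000000]

Step 3: midpoint = (6.750000 + 7.000000)/2 = 6.875000
  f(6.875000) = -15.048828
  f(mid) < 0, so root is in [6.875000, 7.000000]

midpoint = 6.875000


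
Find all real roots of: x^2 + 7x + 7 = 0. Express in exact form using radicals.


Using the quadratic formula: x = (-b ± sqrt(b^2 - 4ac)) / (2a)
Here a = 1, b = 7, c = 7
Discriminant = b^2 - 4ac = 7^2 - 4(1)(7) = 49 - 28 = 21
Since discriminant = 21 > 0, there are two real roots.
x = (-7 ± sqrt(21)) / 2
Numerically: x ≈ -1.2087 or x ≈ -5.7913

x = (-7 + sqrt(21)) / 2 or x = (-7 - sqrt(21)) / 2


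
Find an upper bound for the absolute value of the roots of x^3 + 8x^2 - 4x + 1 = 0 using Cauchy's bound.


Cauchy's bound: all roots r satisfy |r| <= 1 + max(|a_i/a_n|) for i = 0,...,n-1
where a_n is the leading coefficient.

Coefficients: [1, 8, -4, 1]
Leading coefficient a_n = 1
Ratios |a_i/a_n|: 8, 4, 1
Maximum ratio: 8
Cauchy's bound: |r| <= 1 + 8 = 9

Upper bound = 9


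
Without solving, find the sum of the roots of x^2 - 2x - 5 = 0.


By Vieta's formulas for ax^2 + bx + c = 0:
  Sum of roots = -b/a
  Product of roots = c/a

Here a = 1, b = -2, c = -5
Sum = -(-2)/1 = 2
Product = -5/1 = -5

Sum = 2


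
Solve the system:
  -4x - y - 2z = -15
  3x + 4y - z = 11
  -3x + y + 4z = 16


Using Cramer's rule. Expand each determinant along the first row.
D  = (-4)*[4*4 - (-1)*1] - (-1)*[3*4 - (-1)*(-3)] + (-2)*[3*1 - 4*(-3)]
  = (-4)*(17) - (-1)*(9) + (-2)*(15) = -89
Dx = (-15)*[4*4 - (-1)*1] - (-1)*[11*4 - (-1)*16] + (-2)*[11*1 - 4*16]
  = (-15)*(17) - (-1)*(60) + (-2)*(-53) = -89
Dy = (-4)*[11*4 - (-1)*16] - (-15)*[3*4 - (-1)*(-3)] + (-2)*[3*16 - 11*(-3)]
  = (-4)*(60) - (-15)*(9) + (-2)*(81) = -267
Dz = (-4)*[4*16 - 11*1] - (-1)*[3*16 - 11*(-3)] + (-15)*[3*1 - 4*(-3)]
  = (-4)*(53) - (-1)*(81) + (-15)*(15) = -356
x = Dx/D = -89/-89 = 1, y = Dy/D = -267/-89 = 3, z = Dz/D = -356/-89 = 4
Check eq1: (-4)(1) + (-1)(3) + (-2)(4) = -15 = -15 ✓
Check eq2: (3)(1) + (4)(3) + (-1)(4) = 11 = 11 ✓
Check eq3: (-3)(1) + (1)(3) + (4)(4) = 16 = 16 ✓

x = 1, y = 3, z = 4


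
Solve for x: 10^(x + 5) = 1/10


Express both sides with the same base.
1/10 = 10^(-1)
Since the bases match, equate exponents: x + 5 = -1
So x = -1 - (5) = -6

x = -6


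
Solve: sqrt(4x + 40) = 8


Square both sides: 4x + 40 = 8^2 = 64
4x = 64 - 40 = 24
x = 6
Check: sqrt(4*6 + 40) = sqrt(64) = 8 ✓

x = 6


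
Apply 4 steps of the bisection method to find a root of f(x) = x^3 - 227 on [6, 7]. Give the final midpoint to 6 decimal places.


f(x) = x^3 - 227
f(6) = -11 < 0
f(7) = 116 > 0

Step 1: midpoint = (6.000000 + 7.000000)/2 = 6.500000
  f(6.500000) = 47.625000
  f(mid) > 0, so root is in [6.000000, 6.500000]

Step 2: midpoint = (6.000000 + 6.500000)/2 = 6.250000
  f(6.250000) = 17.140625
  f(mid) > 0, so root is in [6.000000, 6.250000]

Step 3: midpoint = (6.000000 + 6.250000)/2 = 6.125000
  f(6.125000) = 2.783203
  f(mid) > 0, so root is in [6.000000, 6.125000]

Step 4: midpoint = (6.000000 + 6.125000)/2 = 6.062500
  f(6.062500) = -4.179443
  f(mid) < 0, so root is in [6.062500, 6.125000]

midpoint = 6.062500


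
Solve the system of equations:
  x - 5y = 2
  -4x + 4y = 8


Using Cramer's rule:
Determinant D = (1)(4) - (-4)(-5) = 4 - 20 = -16
Dx = (2)(4) - (8)(-5) = 8 + 40 = 48
Dy = (1)(8) - (-4)(2) = 8 + 8 = 16
x = Dx/D = 48/-16 = -3
y = Dy/D = 16/-16 = -1

x = -3, y = -1


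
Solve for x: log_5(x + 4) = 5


Convert to exponential form: x + 4 = 5^5 = 3125
x = 3125 - 4 = 3121
Check: log_5(3121 + 4) = log_5(3125) = log_5(3125) = 5 ✓

x = 3121


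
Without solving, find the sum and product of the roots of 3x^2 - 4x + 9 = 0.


By Vieta's formulas for ax^2 + bx + c = 0:
  Sum of roots = -b/a
  Product of roots = c/a

Here a = 3, b = -4, c = 9
Sum = -(-4)/3 = 4/3
Product = 9/3 = 3

Sum = 4/3, Product = 3


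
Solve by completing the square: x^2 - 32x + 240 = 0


Start: x^2 - 32x + 240 = 0
Move constant: x^2 - 32x = -240
Half of -32 is -16, squared is 256
Add 256 to both sides: x^2 - 32x + 256 = 16
(x - 16)^2 = 16
x - 16 = ±4
x = 16 + 4 = 20 or x = 16 - 4 = 12

x = 12, x = 20


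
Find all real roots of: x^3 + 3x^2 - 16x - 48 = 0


Let p(x) = x^3 + 3x^2 - 16x - 48. By the rational root theorem (leading coefficient 1), any rational root is an integer divisor of 48: try ±1, ±2, ... in turn.
Test x = 1: value = -60 ≠ 0.
Test x = -1: value = -30 ≠ 0.
Test x = 2: value = -60 ≠ 0.
Test x = -2: value = -12 ≠ 0.
Test x = 3: value = -42 ≠ 0.
Test x = -3: value = 0 ✓, so (x + 3) is a factor.
Synthetic division by (x + 3): bring down 1; 1(-3) + 3 = 0; 0(-3) - 16 = -16; (-16)(-3) - 48 = 0 → quotient x^2 - 16, remainder 0.
Solve the quadratic x^2 - 16 = 0: discriminant = 0^2 - 4(1)(-16) = 0 + 64 = 64.
sqrt(64) = 8, so x = (0 ± 8)/2: x = 4 or x = -4.

x = -4, x = -3, x = 4


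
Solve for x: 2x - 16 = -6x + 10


Starting with: 2x - 16 = -6x + 10
Move all x terms to left: (2 + 6)x = 10 + 16
Simplify: 8x = 26
Divide both sides by 8: x = 13/4

x = 13/4


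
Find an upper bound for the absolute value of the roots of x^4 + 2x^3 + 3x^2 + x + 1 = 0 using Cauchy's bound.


Cauchy's bound: all roots r satisfy |r| <= 1 + max(|a_i/a_n|) for i = 0,...,n-1
where a_n is the leading coefficient.

Coefficients: [1, 2, 3, 1, 1]
Leading coefficient a_n = 1
Ratios |a_i/a_n|: 2, 3, 1, 1
Maximum ratio: 3
Cauchy's bound: |r| <= 1 + 3 = 4

Upper bound = 4


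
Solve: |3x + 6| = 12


An absolute value equation |expr| = 12 gives two cases:
Case 1: 3x + 6 = 12
  3x = 6, so x = 2
Case 2: 3x + 6 = -12
  3x = -18, so x = -6

x = -6, x = 2


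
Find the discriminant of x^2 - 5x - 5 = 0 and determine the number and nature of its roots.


For ax^2 + bx + c = 0, discriminant D = b^2 - 4ac
Here a = 1, b = -5, c = -5
D = (-5)^2 - 4(1)(-5) = 25 + 20 = 45

D = 45 > 0 but not a perfect square
The equation has 2 distinct real irrational roots.

Discriminant = 45, 2 distinct real irrational roots


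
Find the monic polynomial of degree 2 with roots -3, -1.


A monic polynomial with roots -3, -1 is:
p(x) = (x + 3)(x + 1)
After multiplying by (x + 3): x + 3
After multiplying by (x + 1): x^2 + 4x + 3

x^2 + 4x + 3


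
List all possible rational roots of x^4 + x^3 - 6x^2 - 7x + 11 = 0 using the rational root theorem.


Rational root theorem: possible roots are ±p/q where:
  p divides the constant term (11): p ∈ {1, 11}
  q divides the leading coefficient (1): q ∈ {1}

All possible rational roots: -11, -1, 1, 11

-11, -1, 1, 11


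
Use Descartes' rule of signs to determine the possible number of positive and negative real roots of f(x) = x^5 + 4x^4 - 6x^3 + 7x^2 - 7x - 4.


Descartes' rule of signs:

For positive roots, count sign changes in f(x) = x^5 + 4x^4 - 6x^3 + 7x^2 - 7x - 4:
Signs of coefficients: +, +, -, +, -, -
Number of sign changes: 3
Possible positive real roots: 3, 1

For negative roots, examine f(-x) = -x^5 + 4x^4 + 6x^3 + 7x^2 + 7x - 4:
Signs of coefficients: -, +, +, +, +, -
Number of sign changes: 2
Possible negative real roots: 2, 0

Positive roots: 3 or 1; Negative roots: 2 or 0


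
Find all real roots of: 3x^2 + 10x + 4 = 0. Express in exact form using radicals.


Using the quadratic formula: x = (-b ± sqrt(b^2 - 4ac)) / (2a)
Here a = 3, b = 10, c = 4
Discriminant = b^2 - 4ac = 10^2 - 4(3)(4) = 100 - 48 = 52
Since discriminant = 52 > 0, there are two real roots.
x = (-10 ± 2*sqrt(13)) / 6
Simplifying: x = (-5 ± sqrt(13)) / 3
Numerically: x ≈ -0.4648 or x ≈ -2.8685

x = (-5 + sqrt(13)) / 3 or x = (-5 - sqrt(13)) / 3


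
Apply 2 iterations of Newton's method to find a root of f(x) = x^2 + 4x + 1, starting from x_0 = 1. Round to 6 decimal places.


Newton's method: x_(n+1) = x_n - f(x_n)/f'(x_n)
f(x) = x^2 + 4x + 1
f'(x) = 2x + 4

Iteration 1:
  f(1.000000) = 6.000000
  f'(1.000000) = 6.000000
  x_1 = 1.000000 - (6.000000)/(6.000000) = 0.000000

Iteration 2:
  f(0.000000) = 1.000000
  f'(0.000000) = 4.000000
  x_2 = 0.000000 - (1.000000)/(4.000000) = -0.250000

x_2 = -0.250000


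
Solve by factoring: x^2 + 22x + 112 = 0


We need two numbers that multiply to 112 and add to 22.
Those numbers are 8 and 14 (since 8 * 14 = 112 and 8 + 14 = 22).
So x^2 + 22x + 112 = (x + 8)(x + 14) = 0
Setting each factor to zero: x = -8 or x = -14

x = -14, x = -8


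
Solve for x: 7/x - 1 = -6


Subtract -1 from both sides: 7/x = -5
Multiply both sides by x: 7 = -5 * x
Divide by -5: x = -7/5

x = -7/5


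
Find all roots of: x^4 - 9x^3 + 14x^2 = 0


The lowest-degree term is x^2, so x = 0 is a root with multiplicity 2. Factor out x^2:
  x^2 - 9x + 14 = 0
Solve the quadratic x^2 - 9x + 14 = 0: discriminant = (-9)^2 - 4(1)(14) = 81 - 56 = 25.
sqrt(25) = 5, so x = (9 ± 5)/2: x = 7 or x = 2.
Collecting all roots found:

x = 0 (multiplicity 2), x = 2, x = 7


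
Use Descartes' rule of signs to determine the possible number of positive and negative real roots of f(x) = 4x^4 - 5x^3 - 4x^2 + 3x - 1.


Descartes' rule of signs:

For positive roots, count sign changes in f(x) = 4x^4 - 5x^3 - 4x^2 + 3x - 1:
Signs of coefficients: +, -, -, +, -
Number of sign changes: 3
Possible positive real roots: 3, 1

For negative roots, examine f(-x) = 4x^4 + 5x^3 - 4x^2 - 3x - 1:
Signs of coefficients: +, +, -, -, -
Number of sign changes: 1
Possible negative real roots: 1

Positive roots: 3 or 1; Negative roots: 1


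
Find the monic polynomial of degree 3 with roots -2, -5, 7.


A monic polynomial with roots -2, -5, 7 is:
p(x) = (x + 2)(x + 5)(x - 7)
After multiplying by (x + 2): x + 2
After multiplying by (x + 5): x^2 + 7x + 10
After multiplying by (x - 7): x^3 - 39x - 70

x^3 - 39x - 70


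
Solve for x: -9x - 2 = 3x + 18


Starting with: -9x - 2 = 3x + 18
Move all x terms to left: (-9 - 3)x = 18 + 2
Simplify: -12x = 20
Divide both sides by -12: x = -5/3

x = -5/3


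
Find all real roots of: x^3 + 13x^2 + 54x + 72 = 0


Let p(x) = x^3 + 13x^2 + 54x + 72. By the rational root theorem (leading coefficient 1), any rational root is an integer divisor of 72: try ±1, ±2, ... in turn.
Test x = 1: value = 140 ≠ 0.
Test x = -1: value = 30 ≠ 0.
Test x = 2: value = 240 ≠ 0.
Test x = -2: value = 8 ≠ 0.
Test x = 3: value = 378 ≠ 0.
Test x = -3: value = 0 ✓, so (x + 3) is a factor.
Synthetic division by (x + 3): bring down 1; 1(-3) + 13 = 10; 10(-3) + 54 = 24; 24(-3) + 72 = 0 → quotient x^2 + 10x + 24, remainder 0.
Solve the quadratic x^2 + 10x + 24 = 0: discriminant = 10^2 - 4(1)(24) = 100 - 96 = 4.
sqrt(4) = 2, so x = (-10 ± 2)/2: x = -4 or x = -6.

x = -6, x = -4, x = -3


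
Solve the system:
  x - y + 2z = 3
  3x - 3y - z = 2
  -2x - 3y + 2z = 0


Using Cramer's rule. Expand each determinant along the first row.
D  = 1*[(-3)*2 - (-1)*(-3)] - (-1)*[3*2 - (-1)*(-2)] + 2*[3*(-3) - (-3)*(-2)]
  = 1*(-9) - (-1)*(4) + 2*(-15) = -35
Dx = 3*[(-3)*2 - (-1)*(-3)] - (-1)*[2*2 - (-1)*0] + 2*[2*(-3) - (-3)*0]
  = 3*(-9) - (-1)*(4) + 2*(-6) = -35
Dy = 1*[2*2 - (-1)*0] - 3*[3*2 - (-1)*(-2)] + 2*[3*0 - 2*(-2)]
  = 1*(4) - 3*(4) + 2*(4) = 0
Dz = 1*[(-3)*0 - 2*(-3)] - (-1)*[3*0 - 2*(-2)] + 3*[3*(-3) - (-3)*(-2)]
  = 1*(6) - (-1)*(4) + 3*(-15) = -35
x = Dx/D = -35/-35 = 1, y = Dy/D = 0/-35 = 0, z = Dz/D = -35/-35 = 1
Check eq1: (1)(1) + (-1)(0) + (2)(1) = 3 = 3 ✓
Check eq2: (3)(1) + (-3)(0) + (-1)(1) = 2 = 2 ✓
Check eq3: (-2)(1) + (-3)(0) + (2)(1) = 0 = 0 ✓

x = 1, y = 0, z = 1


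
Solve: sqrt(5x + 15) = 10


Square both sides: 5x + 15 = 10^2 = 100
5x = 100 - 15 = 85
x = 17
Check: sqrt(5*17 + 15) = sqrt(100) = 10 ✓

x = 17


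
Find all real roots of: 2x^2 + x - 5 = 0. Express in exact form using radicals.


Using the quadratic formula: x = (-b ± sqrt(b^2 - 4ac)) / (2a)
Here a = 2, b = 1, c = -5
Discriminant = b^2 - 4ac = 1^2 - 4(2)(-5) = 1 + 40 = 41
Since discriminant = 41 > 0, there are two real roots.
x = (-1 ± sqrt(41)) / 4
Numerically: x ≈ 1.3508 or x ≈ -1.8508

x = (-1 + sqrt(41)) / 4 or x = (-1 - sqrt(41)) / 4


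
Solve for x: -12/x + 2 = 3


Subtract 2 from both sides: -12/x = 1
Multiply both sides by x: -12 = 1 * x
Divide by 1: x = -12

x = -12


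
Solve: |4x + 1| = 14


An absolute value equation |expr| = 14 gives two cases:
Case 1: 4x + 1 = 14
  4x = 13, so x = 13/4
Case 2: 4x + 1 = -14
  4x = -15, so x = -15/4

x = -15/4, x = 13/4


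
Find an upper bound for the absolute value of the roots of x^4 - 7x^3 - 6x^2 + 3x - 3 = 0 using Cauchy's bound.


Cauchy's bound: all roots r satisfy |r| <= 1 + max(|a_i/a_n|) for i = 0,...,n-1
where a_n is the leading coefficient.

Coefficients: [1, -7, -6, 3, -3]
Leading coefficient a_n = 1
Ratios |a_i/a_n|: 7, 6, 3, 3
Maximum ratio: 7
Cauchy's bound: |r| <= 1 + 7 = 8

Upper bound = 8


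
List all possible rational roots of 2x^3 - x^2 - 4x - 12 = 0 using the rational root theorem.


Rational root theorem: possible roots are ±p/q where:
  p divides the constant term (-12): p ∈ {1, 2, 3, 4, 6, 12}
  q divides the leading coefficient (2): q ∈ {1, 2}

All possible rational roots: -12, -6, -4, -3, -2, -3/2, -1, -1/2, 1/2, 1, 3/2, 2, 3, 4, 6, 12

-12, -6, -4, -3, -2, -3/2, -1, -1/2, 1/2, 1, 3/2, 2, 3, 4, 6, 12


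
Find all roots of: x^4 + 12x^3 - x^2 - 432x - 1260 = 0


Let p(x) = x^4 + 12x^3 - x^2 - 432x - 1260. By the rational root theorem (leading coefficient 1), any rational root is an integer divisor of 1260: try ±1, ±2, ... in turn.
Test x = 1: value = -1680 ≠ 0.
Test x = -1: value = -840 ≠ 0.
Test x = 2: value = -2016 ≠ 0.
Test x = -2: value = -480 ≠ 0.
Test x = 3: value = -2160 ≠ 0.
Test x = -3: value = -216 ≠ 0.
Test x = 4: value = -1980 ≠ 0.
Test x = -4: value = -60 ≠ 0.
Test x = 5: value = -1320 ≠ 0.
Test x = -5: value = 0 ✓, so (x + 5) is a factor.
Synthetic division by (x + 5): bring down 1; 1(-5) + 12 = 7; 7(-5) - 1 = -36; (-36)(-5) - 432 = -252; (-252)(-5) - 1260 = 0 → quotient x^3 + 7x^2 - 36x - 252, remainder 0.
Continue with the quotient x^3 + 7x^2 - 36x - 252 (candidates must divide 252).
Test x = 6: value = 0 ✓, so (x - 6) is a factor.
Synthetic division by (x - 6): bring down 1; 1(6) + 7 = 13; 13(6) - 36 = 42; 42(6) - 252 = 0 → quotient x^2 + 13x + 42, remainder 0.
Solve the quadratic x^2 + 13x + 42 = 0: discriminant = 13^2 - 4(1)(42) = 169 - 168 = 1.
sqrt(1) = 1, so x = (-13 ± 1)/2: x = -6 or x = -7.
Collecting all roots found:

x = -7, x = -6, x = -5, x = 6


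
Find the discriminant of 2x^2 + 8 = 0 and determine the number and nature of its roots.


For ax^2 + bx + c = 0, discriminant D = b^2 - 4ac
Here a = 2, b = 0, c = 8
D = (0)^2 - 4(2)(8) = 0 - 64 = -64

D = -64 < 0
The equation has no real roots (2 complex conjugate roots).

Discriminant = -64, no real roots (2 complex conjugate roots)


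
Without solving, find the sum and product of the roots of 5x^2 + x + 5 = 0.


By Vieta's formulas for ax^2 + bx + c = 0:
  Sum of roots = -b/a
  Product of roots = c/a

Here a = 5, b = 1, c = 5
Sum = -(1)/5 = -1/5
Product = 5/5 = 1

Sum = -1/5, Product = 1


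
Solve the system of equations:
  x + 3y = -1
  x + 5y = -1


Using Cramer's rule:
Determinant D = (1)(5) - (1)(3) = 5 - 3 = 2
Dx = (-1)(5) - (-1)(3) = -5 + 3 = -2
Dy = (1)(-1) - (1)(-1) = -1 + 1 = 0
x = Dx/D = -2/2 = -1
y = Dy/D = 0/2 = 0

x = -1, y = 0


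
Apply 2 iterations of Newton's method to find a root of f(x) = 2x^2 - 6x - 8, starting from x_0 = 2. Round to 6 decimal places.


Newton's method: x_(n+1) = x_n - f(x_n)/f'(x_n)
f(x) = 2x^2 - 6x - 8
f'(x) = 4x - 6

Iteration 1:
  f(2.000000) = -12.000000
  f'(2.000000) = 2.000000
  x_1 = 2.000000 - (-12.000000)/(2.000000) = 8.000000

Iteration 2:
  f(8.000000) = 72.000000
  f'(8.000000) = 26.000000
  x_2 = 8.000000 - (72.000000)/(26.000000) = 5.230769

x_2 = 5.230769


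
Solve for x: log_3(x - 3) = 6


Convert to exponential form: x - 3 = 3^6 = 729
x = 729 + 3 = 732
Check: log_3(732 - 3) = log_3(729) = log_3(729) = 6 ✓

x = 732


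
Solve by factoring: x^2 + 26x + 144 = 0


We need two numbers that multiply to 144 and add to 26.
Those numbers are 8 and 18 (since 8 * 18 = 144 and 8 + 18 = 26).
So x^2 + 26x + 144 = (x + 8)(x + 18) = 0
Setting each factor to zero: x = -8 or x = -18

x = -18, x = -8


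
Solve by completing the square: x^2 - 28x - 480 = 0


Start: x^2 - 28x - 480 = 0
Move constant: x^2 - 28x = 480
Half of -28 is -14, squared is 196
Add 196 to both sides: x^2 - 28x + 196 = 676
(x - 14)^2 = 676
x - 14 = ±26
x = 14 + 26 = 40 or x = 14 - 26 = -12

x = -12, x = 40


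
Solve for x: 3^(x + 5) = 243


Express both sides with the same base.
243 = 3^5
Since the bases match, equate exponents: x + 5 = 5
So x = 5 - (5) = 0

x = 0


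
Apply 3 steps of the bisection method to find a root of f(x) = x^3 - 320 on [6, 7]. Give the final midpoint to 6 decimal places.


f(x) = x^3 - 320
f(6) = -104 < 0
f(7) = 23 > 0

Step 1: midpoint = (6.000000 + 7.000000)/2 = 6.500000
  f(6.500000) = -45.375000
  f(mid) < 0, so root is in [6.500000, 7.000000]

Step 2: midpoint = (6.500000 + 7.000000)/2 = 6.750000
  f(6.750000) = -12.453125
  f(mid) < 0, so root is in [6.750000, 7.000000]

Step 3: midpoint = (6.750000 + 7.000000)/2 = 6.875000
  f(6.875000) = 4.951172
  f(mid) > 0, so root is in [6.750000, 6.875000]

midpoint = 6.875000


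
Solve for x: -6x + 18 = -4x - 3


Starting with: -6x + 18 = -4x - 3
Move all x terms to left: (-6 + 4)x = -3 - 18
Simplify: -2x = -21
Divide both sides by -2: x = 21/2

x = 21/2


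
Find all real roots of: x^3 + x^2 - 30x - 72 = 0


Let p(x) = x^3 + x^2 - 30x - 72. By the rational root theorem (leading coefficient 1), any rational root is an integer divisor of 72: try ±1, ±2, ... in turn.
Test x = 1: value = -100 ≠ 0.
Test x = -1: value = -42 ≠ 0.
Test x = 2: value = -120 ≠ 0.
Test x = -2: value = -16 ≠ 0.
Test x = 3: value = -126 ≠ 0.
Test x = -3: value = 0 ✓, so (x + 3) is a factor.
Synthetic division by (x + 3): bring down 1; 1(-3) + 1 = -2; (-2)(-3) - 30 = -24; (-24)(-3) - 72 = 0 → quotient x^2 - 2x - 24, remainder 0.
Solve the quadratic x^2 - 2x - 24 = 0: discriminant = (-2)^2 - 4(1)(-24) = 4 + 96 = 100.
sqrt(100) = 10, so x = (2 ± 10)/2: x = 6 or x = -4.

x = -4, x = -3, x = 6


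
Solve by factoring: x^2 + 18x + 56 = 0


We need two numbers that multiply to 56 and add to 18.
Those numbers are 14 and 4 (since 14 * 4 = 56 and 14 + 4 = 18).
So x^2 + 18x + 56 = (x + 14)(x + 4) = 0
Setting each factor to zero: x = -14 or x = -4

x = -14, x = -4


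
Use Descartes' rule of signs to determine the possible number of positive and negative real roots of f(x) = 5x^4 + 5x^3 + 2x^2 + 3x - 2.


Descartes' rule of signs:

For positive roots, count sign changes in f(x) = 5x^4 + 5x^3 + 2x^2 + 3x - 2:
Signs of coefficients: +, +, +, +, -
Number of sign changes: 1
Possible positive real roots: 1

For negative roots, examine f(-x) = 5x^4 - 5x^3 + 2x^2 - 3x - 2:
Signs of coefficients: +, -, +, -, -
Number of sign changes: 3
Possible negative real roots: 3, 1

Positive roots: 1; Negative roots: 3 or 1


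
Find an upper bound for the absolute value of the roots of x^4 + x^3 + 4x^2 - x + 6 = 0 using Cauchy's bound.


Cauchy's bound: all roots r satisfy |r| <= 1 + max(|a_i/a_n|) for i = 0,...,n-1
where a_n is the leading coefficient.

Coefficients: [1, 1, 4, -1, 6]
Leading coefficient a_n = 1
Ratios |a_i/a_n|: 1, 4, 1, 6
Maximum ratio: 6
Cauchy's bound: |r| <= 1 + 6 = 7

Upper bound = 7


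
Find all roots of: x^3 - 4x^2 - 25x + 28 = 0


Let p(x) = x^3 - 4x^2 - 25x + 28. By the rational root theorem (leading coefficient 1), any rational root is an integer divisor of 28: try ±1, ±2, ... in turn.
Test x = 1: value = 0 ✓, so (x - 1) is a factor.
Synthetic division by (x - 1): bring down 1; 1(1) - 4 = -3; (-3)(1) - 25 = -28; (-28)(1) + 28 = 0 → quotient x^2 - 3x - 28, remainder 0.
Solve the quadratic x^2 - 3x - 28 = 0: discriminant = (-3)^2 - 4(1)(-28) = 9 + 112 = 121.
sqrt(121) = 11, so x = (3 ± 11)/2: x = 7 or x = -4.
Collecting all roots found:

x = -4, x = 1, x = 7
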